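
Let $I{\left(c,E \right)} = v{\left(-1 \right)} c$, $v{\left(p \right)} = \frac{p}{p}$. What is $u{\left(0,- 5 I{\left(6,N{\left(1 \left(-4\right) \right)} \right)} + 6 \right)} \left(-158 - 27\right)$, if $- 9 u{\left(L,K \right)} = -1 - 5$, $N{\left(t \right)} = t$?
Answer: $- \frac{370}{3} \approx -123.33$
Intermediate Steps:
$v{\left(p \right)} = 1$
$I{\left(c,E \right)} = c$ ($I{\left(c,E \right)} = 1 c = c$)
$u{\left(L,K \right)} = \frac{2}{3}$ ($u{\left(L,K \right)} = - \frac{-1 - 5}{9} = \left(- \frac{1}{9}\right) \left(-6\right) = \frac{2}{3}$)
$u{\left(0,- 5 I{\left(6,N{\left(1 \left(-4\right) \right)} \right)} + 6 \right)} \left(-158 - 27\right) = \frac{2 \left(-158 - 27\right)}{3} = \frac{2}{3} \left(-185\right) = - \frac{370}{3}$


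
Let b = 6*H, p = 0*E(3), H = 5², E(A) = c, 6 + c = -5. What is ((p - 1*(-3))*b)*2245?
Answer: 1010250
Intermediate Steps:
c = -11 (c = -6 - 5 = -11)
E(A) = -11
H = 25
p = 0 (p = 0*(-11) = 0)
b = 150 (b = 6*25 = 150)
((p - 1*(-3))*b)*2245 = ((0 - 1*(-3))*150)*2245 = ((0 + 3)*150)*2245 = (3*150)*2245 = 450*2245 = 1010250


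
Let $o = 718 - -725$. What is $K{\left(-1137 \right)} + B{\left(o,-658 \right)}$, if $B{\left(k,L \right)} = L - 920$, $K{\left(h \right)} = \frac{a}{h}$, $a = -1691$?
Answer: $- \frac{1792495}{1137} \approx -1576.5$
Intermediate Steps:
$K{\left(h \right)} = - \frac{1691}{h}$
$o = 1443$ ($o = 718 + 725 = 1443$)
$B{\left(k,L \right)} = -920 + L$
$K{\left(-1137 \right)} + B{\left(o,-658 \right)} = - \frac{1691}{-1137} - 1578 = \left(-1691\right) \left(- \frac{1}{1137}\right) - 1578 = \frac{1691}{1137} - 1578 = - \frac{1792495}{1137}$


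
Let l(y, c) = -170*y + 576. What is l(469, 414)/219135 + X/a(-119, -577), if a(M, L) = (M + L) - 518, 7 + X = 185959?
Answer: -20422342238/133014945 ≈ -153.53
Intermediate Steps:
X = 185952 (X = -7 + 185959 = 185952)
a(M, L) = -518 + L + M (a(M, L) = (L + M) - 518 = -518 + L + M)
l(y, c) = 576 - 170*y
l(469, 414)/219135 + X/a(-119, -577) = (576 - 170*469)/219135 + 185952/(-518 - 577 - 119) = (576 - 79730)*(1/219135) + 185952/(-1214) = -79154*1/219135 + 185952*(-1/1214) = -79154/219135 - 92976/607 = -20422342238/133014945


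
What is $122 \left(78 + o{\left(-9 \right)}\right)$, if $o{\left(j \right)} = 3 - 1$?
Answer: $9760$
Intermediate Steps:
$o{\left(j \right)} = 2$ ($o{\left(j \right)} = 3 - 1 = 2$)
$122 \left(78 + o{\left(-9 \right)}\right) = 122 \left(78 + 2\right) = 122 \cdot 80 = 9760$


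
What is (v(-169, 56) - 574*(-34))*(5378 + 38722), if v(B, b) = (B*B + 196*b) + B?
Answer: 2596784400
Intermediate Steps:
v(B, b) = B + B² + 196*b (v(B, b) = (B² + 196*b) + B = B + B² + 196*b)
(v(-169, 56) - 574*(-34))*(5378 + 38722) = ((-169 + (-169)² + 196*56) - 574*(-34))*(5378 + 38722) = ((-169 + 28561 + 10976) + 19516)*44100 = (39368 + 19516)*44100 = 58884*44100 = 2596784400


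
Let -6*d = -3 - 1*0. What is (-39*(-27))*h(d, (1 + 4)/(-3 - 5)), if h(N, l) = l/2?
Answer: -5265/16 ≈ -329.06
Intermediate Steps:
d = ½ (d = -(-3 - 1*0)/6 = -(-3 + 0)/6 = -⅙*(-3) = ½ ≈ 0.50000)
h(N, l) = l/2 (h(N, l) = l*(½) = l/2)
(-39*(-27))*h(d, (1 + 4)/(-3 - 5)) = (-39*(-27))*(((1 + 4)/(-3 - 5))/2) = 1053*((5/(-8))/2) = 1053*((5*(-⅛))/2) = 1053*((½)*(-5/8)) = 1053*(-5/16) = -5265/16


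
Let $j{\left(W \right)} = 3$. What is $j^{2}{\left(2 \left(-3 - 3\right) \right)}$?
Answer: $9$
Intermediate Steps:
$j^{2}{\left(2 \left(-3 - 3\right) \right)} = 3^{2} = 9$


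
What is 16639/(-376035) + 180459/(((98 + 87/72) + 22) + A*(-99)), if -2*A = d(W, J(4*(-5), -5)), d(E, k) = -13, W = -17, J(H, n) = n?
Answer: -65152886857/188543949 ≈ -345.56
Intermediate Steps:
A = 13/2 (A = -½*(-13) = 13/2 ≈ 6.5000)
16639/(-376035) + 180459/(((98 + 87/72) + 22) + A*(-99)) = 16639/(-376035) + 180459/(((98 + 87/72) + 22) + (13/2)*(-99)) = 16639*(-1/376035) + 180459/(((98 + 87*(1/72)) + 22) - 1287/2) = -16639/376035 + 180459/(((98 + 29/24) + 22) - 1287/2) = -16639/376035 + 180459/((2381/24 + 22) - 1287/2) = -16639/376035 + 180459/(2909/24 - 1287/2) = -16639/376035 + 180459/(-12535/24) = -16639/376035 + 180459*(-24/12535) = -16639/376035 - 4331016/12535 = -65152886857/188543949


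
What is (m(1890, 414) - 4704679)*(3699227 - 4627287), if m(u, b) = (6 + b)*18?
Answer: 4359208259140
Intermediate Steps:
m(u, b) = 108 + 18*b
(m(1890, 414) - 4704679)*(3699227 - 4627287) = ((108 + 18*414) - 4704679)*(3699227 - 4627287) = ((108 + 7452) - 4704679)*(-928060) = (7560 - 4704679)*(-928060) = -4697119*(-928060) = 4359208259140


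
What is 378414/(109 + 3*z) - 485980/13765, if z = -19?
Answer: 518359775/71578 ≈ 7241.9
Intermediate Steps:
378414/(109 + 3*z) - 485980/13765 = 378414/(109 + 3*(-19)) - 485980/13765 = 378414/(109 - 57) - 485980*1/13765 = 378414/52 - 97196/2753 = 378414*(1/52) - 97196/2753 = 189207/26 - 97196/2753 = 518359775/71578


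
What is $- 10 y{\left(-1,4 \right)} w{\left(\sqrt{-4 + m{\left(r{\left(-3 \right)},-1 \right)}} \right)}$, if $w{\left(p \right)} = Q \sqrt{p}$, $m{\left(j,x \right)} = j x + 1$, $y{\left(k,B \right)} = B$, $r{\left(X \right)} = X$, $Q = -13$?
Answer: $0$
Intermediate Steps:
$m{\left(j,x \right)} = 1 + j x$
$w{\left(p \right)} = - 13 \sqrt{p}$
$- 10 y{\left(-1,4 \right)} w{\left(\sqrt{-4 + m{\left(r{\left(-3 \right)},-1 \right)}} \right)} = \left(-10\right) 4 \left(- 13 \sqrt{\sqrt{-4 + \left(1 - -3\right)}}\right) = - 40 \left(- 13 \sqrt{\sqrt{-4 + \left(1 + 3\right)}}\right) = - 40 \left(- 13 \sqrt{\sqrt{-4 + 4}}\right) = - 40 \left(- 13 \sqrt{\sqrt{0}}\right) = - 40 \left(- 13 \sqrt{0}\right) = - 40 \left(\left(-13\right) 0\right) = \left(-40\right) 0 = 0$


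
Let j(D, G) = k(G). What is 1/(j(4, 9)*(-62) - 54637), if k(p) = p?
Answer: -1/55195 ≈ -1.8118e-5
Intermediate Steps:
j(D, G) = G
1/(j(4, 9)*(-62) - 54637) = 1/(9*(-62) - 54637) = 1/(-558 - 54637) = 1/(-55195) = -1/55195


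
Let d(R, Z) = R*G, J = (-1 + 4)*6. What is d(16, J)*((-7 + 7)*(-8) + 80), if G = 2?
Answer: 2560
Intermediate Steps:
J = 18 (J = 3*6 = 18)
d(R, Z) = 2*R (d(R, Z) = R*2 = 2*R)
d(16, J)*((-7 + 7)*(-8) + 80) = (2*16)*((-7 + 7)*(-8) + 80) = 32*(0*(-8) + 80) = 32*(0 + 80) = 32*80 = 2560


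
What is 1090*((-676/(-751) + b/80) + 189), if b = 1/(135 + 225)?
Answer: 447697089859/2162880 ≈ 2.0699e+5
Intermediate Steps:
b = 1/360 ≈ 0.0027778
1090*((-676/(-751) + b/80) + 189) = 1090*((-676/(-751) + (1/360)/80) + 189) = 1090*((-676*(-1/751) + (1/360)*(1/80)) + 189) = 1090*((676/751 + 1/28800) + 189) = 1090*(19469551/21628800 + 189) = 1090*(4107312751/21628800) = 447697089859/2162880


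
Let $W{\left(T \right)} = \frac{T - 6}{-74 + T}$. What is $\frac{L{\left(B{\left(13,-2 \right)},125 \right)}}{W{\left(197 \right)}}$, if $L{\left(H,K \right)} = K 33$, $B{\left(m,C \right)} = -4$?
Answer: $\frac{507375}{191} \approx 2656.4$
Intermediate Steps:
$L{\left(H,K \right)} = 33 K$
$W{\left(T \right)} = \frac{-6 + T}{-74 + T}$
$\frac{L{\left(B{\left(13,-2 \right)},125 \right)}}{W{\left(197 \right)}} = \frac{33 \cdot 125}{\frac{1}{-74 + 197} \left(-6 + 197\right)} = \frac{4125}{\frac{1}{123} \cdot 191} = \frac{4125}{\frac{191}{123}} = 4125 \cdot \frac{123}{191} = \frac{507375}{191}$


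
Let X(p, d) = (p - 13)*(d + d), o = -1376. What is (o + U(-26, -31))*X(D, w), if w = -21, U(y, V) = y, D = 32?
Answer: 1118796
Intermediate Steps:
X(p, d) = 2*d*(-13 + p) (X(p, d) = (-13 + p)*(2*d) = 2*d*(-13 + p))
(o + U(-26, -31))*X(D, w) = (-1376 - 26)*(2*(-21)*(-13 + 32)) = -2804*(-21)*19 = -1402*(-798) = 1118796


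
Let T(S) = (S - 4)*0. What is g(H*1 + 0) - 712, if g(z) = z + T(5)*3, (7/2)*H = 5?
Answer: -4974/7 ≈ -710.57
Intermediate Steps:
H = 10/7 (H = (2/7)*5 = 10/7 ≈ 1.4286)
T(S) = 0 (T(S) = (-4 + S)*0 = 0)
g(z) = z (g(z) = z + 0*3 = z + 0 = z)
g(H*1 + 0) - 712 = ((10/7)*1 + 0) - 712 = (10/7 + 0) - 712 = 10/7 - 712 = -4974/7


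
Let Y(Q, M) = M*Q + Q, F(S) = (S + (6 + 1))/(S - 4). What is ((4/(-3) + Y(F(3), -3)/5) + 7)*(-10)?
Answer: -290/3 ≈ -96.667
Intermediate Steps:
F(S) = (7 + S)/(-4 + S) (F(S) = (S + 7)/(-4 + S) = (7 + S)/(-4 + S))
Y(Q, M) = Q + M*Q
((4/(-3) + Y(F(3), -3)/5) + 7)*(-10) = ((4/(-3) + (((7 + 3)/(-4 + 3))*(1 - 3))/5) + 7)*(-10) = ((4*(-1/3) + ((10/(-1))*(-2))*(1/5)) + 7)*(-10) = ((-4/3 + (-1*10*(-2))*(1/5)) + 7)*(-10) = ((-4/3 - 10*(-2)*(1/5)) + 7)*(-10) = ((-4/3 + 20*(1/5)) + 7)*(-10) = ((-4/3 + 4) + 7)*(-10) = (8/3 + 7)*(-10) = (29/3)*(-10) = -290/3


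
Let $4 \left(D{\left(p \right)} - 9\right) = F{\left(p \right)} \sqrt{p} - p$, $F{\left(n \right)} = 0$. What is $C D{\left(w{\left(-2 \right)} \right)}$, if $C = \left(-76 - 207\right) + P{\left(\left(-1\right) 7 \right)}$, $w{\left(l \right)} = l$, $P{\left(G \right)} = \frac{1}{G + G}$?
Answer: $- \frac{75297}{28} \approx -2689.2$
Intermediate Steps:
$P{\left(G \right)} = \frac{1}{2 G}$
$D{\left(p \right)} = 9 - \frac{p}{4}$ ($D{\left(p \right)} = 9 + \frac{0 \sqrt{p} - p}{4} = 9 + \frac{0 - p}{4} = 9 + \frac{\left(-1\right) p}{4} = 9 - \frac{p}{4}$)
$C = - \frac{3963}{14}$ ($C = \left(-76 - 207\right) + \frac{1}{2 \left(\left(-1\right) 7\right)} = -283 + \frac{1}{2 \left(-7\right)} = -283 + \frac{1}{2} \left(- \frac{1}{7}\right) = -283 - \frac{1}{14} = - \frac{3963}{14} \approx -283.07$)
$C D{\left(w{\left(-2 \right)} \right)} = - \frac{3963 \left(9 - - \frac{1}{2}\right)}{14} = - \frac{3963 \left(9 + \frac{1}{2}\right)}{14} = \left(- \frac{3963}{14}\right) \frac{19}{2} = - \frac{75297}{28}$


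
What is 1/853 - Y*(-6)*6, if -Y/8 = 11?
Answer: -2702303/853 ≈ -3168.0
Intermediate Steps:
Y = -88 (Y = -8*11 = -88)
1/853 - Y*(-6)*6 = 1/853 - (-88*(-6))*6 = 1/853 - 528*6 = 1/853 - 1*3168 = 1/853 - 3168 = -2702303/853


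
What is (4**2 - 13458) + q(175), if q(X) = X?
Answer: -13267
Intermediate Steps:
(4**2 - 13458) + q(175) = (4**2 - 13458) + 175 = (16 - 13458) + 175 = -13442 + 175 = -13267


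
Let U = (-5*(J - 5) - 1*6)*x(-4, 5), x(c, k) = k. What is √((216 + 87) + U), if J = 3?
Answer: √323 ≈ 17.972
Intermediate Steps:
U = 20 (U = (-5*(3 - 5) - 1*6)*5 = (-5*(-2) - 6)*5 = (10 - 6)*5 = 4*5 = 20)
√((216 + 87) + U) = √((216 + 87) + 20) = √(303 + 20) = √323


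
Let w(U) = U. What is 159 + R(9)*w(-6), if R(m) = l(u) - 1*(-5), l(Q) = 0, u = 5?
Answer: 129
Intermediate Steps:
R(m) = 5 (R(m) = 0 - 1*(-5) = 0 + 5 = 5)
159 + R(9)*w(-6) = 159 + 5*(-6) = 159 - 30 = 129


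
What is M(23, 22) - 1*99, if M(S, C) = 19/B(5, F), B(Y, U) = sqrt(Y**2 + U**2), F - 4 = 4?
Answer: -99 + 19*sqrt(89)/89 ≈ -96.986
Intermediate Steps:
F = 8 (F = 4 + 4 = 8)
B(Y, U) = sqrt(U**2 + Y**2)
M(S, C) = 19*sqrt(89)/89 (M(S, C) = 19/(sqrt(8**2 + 5**2)) = 19/(sqrt(64 + 25)) = 19/(sqrt(89)) = 19*(sqrt(89)/89) = 19*sqrt(89)/89)
M(23, 22) - 1*99 = 19*sqrt(89)/89 - 1*99 = 19*sqrt(89)/89 - 99 = -99 + 19*sqrt(89)/89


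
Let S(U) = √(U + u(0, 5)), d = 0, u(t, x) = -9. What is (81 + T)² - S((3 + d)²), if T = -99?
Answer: 324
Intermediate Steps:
S(U) = √(-9 + U) (S(U) = √(U - 9) = √(-9 + U))
(81 + T)² - S((3 + d)²) = (81 - 99)² - √(-9 + (3 + 0)²) = (-18)² - √(-9 + 3²) = 324 - √(-9 + 9) = 324 - √0 = 324 - 1*0 = 324 + 0 = 324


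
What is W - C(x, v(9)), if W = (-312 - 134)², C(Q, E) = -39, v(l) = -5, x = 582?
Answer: 198955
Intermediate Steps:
W = 198916 (W = (-446)² = 198916)
W - C(x, v(9)) = 198916 - 1*(-39) = 198916 + 39 = 198955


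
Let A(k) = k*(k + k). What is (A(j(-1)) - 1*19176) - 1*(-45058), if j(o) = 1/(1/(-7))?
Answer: 25980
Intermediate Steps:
j(o) = -7 (j(o) = 1/(-1/7) = -7)
A(k) = 2*k**2 (A(k) = k*(2*k) = 2*k**2)
(A(j(-1)) - 1*19176) - 1*(-45058) = (2*(-7)**2 - 1*19176) - 1*(-45058) = (2*49 - 19176) + 45058 = (98 - 19176) + 45058 = -19078 + 45058 = 25980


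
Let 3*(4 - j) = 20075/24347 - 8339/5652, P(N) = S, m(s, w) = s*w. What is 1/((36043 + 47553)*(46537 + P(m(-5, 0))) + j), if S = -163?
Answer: 412827732/1600401387026906389 ≈ 2.5795e-10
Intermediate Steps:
P(N) = -163
j = 1740876661/412827732 (j = 4 - (20075/24347 - 8339/5652)/3 = 4 - ⅓*(-89565733/137609244) = 4 + 89565733/412827732 = 1740876661/412827732 ≈ 4.2170)
1/((36043 + 47553)*(46537 + P(m(-5, 0))) + j) = 1/((36043 + 47553)*(46537 - 163) + 1740876661/412827732) = 1/(83596*46374 + 1740876661/412827732) = 1/(3876680904 + 1740876661/412827732) = 1/(1600401387026906389/412827732) = 412827732/1600401387026906389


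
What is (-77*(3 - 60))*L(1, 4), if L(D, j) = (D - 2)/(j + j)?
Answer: -4389/8 ≈ -548.63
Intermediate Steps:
L(D, j) = (-2 + D)/(2*j) (L(D, j) = (-2 + D)/((2*j)) = (-2 + D)*(1/(2*j)) = (-2 + D)/(2*j))
(-77*(3 - 60))*L(1, 4) = (-77*(3 - 60))*((1/2)*(-2 + 1)/4) = (-77*(-57))*((1/2)*(1/4)*(-1)) = 4389*(-1/8) = -4389/8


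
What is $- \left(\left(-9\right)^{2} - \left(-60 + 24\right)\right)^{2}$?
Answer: $-13689$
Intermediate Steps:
$- \left(\left(-9\right)^{2} - \left(-60 + 24\right)\right)^{2} = - \left(81 - -36\right)^{2} = - \left(81 + 36\right)^{2} = - 117^{2} = \left(-1\right) 13689 = -13689$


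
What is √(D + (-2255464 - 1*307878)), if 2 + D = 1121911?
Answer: 7*I*√29417 ≈ 1200.6*I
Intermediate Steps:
D = 1121909 (D = -2 + 1121911 = 1121909)
√(D + (-2255464 - 1*307878)) = √(1121909 + (-2255464 - 1*307878)) = √(1121909 + (-2255464 - 307878)) = √(1121909 - 2563342) = √(-1441433) = 7*I*√29417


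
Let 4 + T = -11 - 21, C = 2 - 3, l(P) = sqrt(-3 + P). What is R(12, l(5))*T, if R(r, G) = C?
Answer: 36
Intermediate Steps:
C = -1
R(r, G) = -1
T = -36 (T = -4 + (-11 - 21) = -4 - 32 = -36)
R(12, l(5))*T = -1*(-36) = 36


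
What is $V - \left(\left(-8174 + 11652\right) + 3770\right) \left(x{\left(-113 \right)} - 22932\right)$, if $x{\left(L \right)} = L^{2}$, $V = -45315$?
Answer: $73616109$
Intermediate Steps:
$V - \left(\left(-8174 + 11652\right) + 3770\right) \left(x{\left(-113 \right)} - 22932\right) = -45315 - \left(\left(-8174 + 11652\right) + 3770\right) \left(\left(-113\right)^{2} - 22932\right) = -45315 - \left(3478 + 3770\right) \left(12769 - 22932\right) = -45315 - 7248 \left(-10163\right) = -45315 - -73661424 = -45315 + 73661424 = 73616109$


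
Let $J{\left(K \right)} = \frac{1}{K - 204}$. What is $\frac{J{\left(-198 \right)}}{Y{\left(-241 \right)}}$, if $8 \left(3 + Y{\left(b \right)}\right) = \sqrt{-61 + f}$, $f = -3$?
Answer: $\frac{1}{1340} + \frac{i}{4020} \approx 0.00074627 + 0.00024876 i$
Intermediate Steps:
$Y{\left(b \right)} = -3 + i$ ($Y{\left(b \right)} = -3 + \frac{\sqrt{-61 - 3}}{8} = -3 + \frac{\sqrt{-64}}{8} = -3 + \frac{8 i}{8} = -3 + i$)
$J{\left(K \right)} = \frac{1}{-204 + K}$
$\frac{J{\left(-198 \right)}}{Y{\left(-241 \right)}} = \frac{1}{\left(-204 - 198\right) \left(-3 + i\right)} = \frac{\frac{1}{10} \left(-3 - i\right)}{-402} = - \frac{\frac{1}{10} \left(-3 - i\right)}{402} = - \frac{-3 - i}{4020}$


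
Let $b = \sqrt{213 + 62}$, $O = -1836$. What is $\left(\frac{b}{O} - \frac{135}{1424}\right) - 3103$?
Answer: $- \frac{4418807}{1424} - \frac{5 \sqrt{11}}{1836} \approx -3103.1$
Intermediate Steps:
$b = 5 \sqrt{11}$ ($b = \sqrt{275} = 5 \sqrt{11} \approx 16.583$)
$\left(\frac{b}{O} - \frac{135}{1424}\right) - 3103 = \left(\frac{5 \sqrt{11}}{-1836} - \frac{135}{1424}\right) - 3103 = \left(5 \sqrt{11} \left(- \frac{1}{1836}\right) - \frac{135}{1424}\right) - 3103 = \left(- \frac{5 \sqrt{11}}{1836} - \frac{135}{1424}\right) - 3103 = \left(- \frac{135}{1424} - \frac{5 \sqrt{11}}{1836}\right) - 3103 = - \frac{4418807}{1424} - \frac{5 \sqrt{11}}{1836}$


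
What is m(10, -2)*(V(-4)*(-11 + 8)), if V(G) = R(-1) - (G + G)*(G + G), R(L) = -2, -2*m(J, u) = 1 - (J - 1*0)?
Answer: 891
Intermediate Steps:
m(J, u) = -½ + J/2 (m(J, u) = -(1 - (J - 1*0))/2 = -(1 - (J + 0))/2 = -(1 - J)/2 = -½ + J/2)
V(G) = -2 - 4*G² (V(G) = -2 - (G + G)*(G + G) = -2 - 2*G*2*G = -2 - 4*G²)
m(10, -2)*(V(-4)*(-11 + 8)) = (-½ + (½)*10)*((-2 - 4*(-4)²)*(-11 + 8)) = (-½ + 5)*((-2 - 4*16)*(-3)) = 9*((-2 - 64)*(-3))/2 = 9*(-66*(-3))/2 = (9/2)*198 = 891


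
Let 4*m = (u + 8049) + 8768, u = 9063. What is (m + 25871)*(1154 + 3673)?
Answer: 156110007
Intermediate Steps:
m = 6470 (m = ((9063 + 8049) + 8768)/4 = (17112 + 8768)/4 = (¼)*25880 = 6470)
(m + 25871)*(1154 + 3673) = (6470 + 25871)*(1154 + 3673) = 32341*4827 = 156110007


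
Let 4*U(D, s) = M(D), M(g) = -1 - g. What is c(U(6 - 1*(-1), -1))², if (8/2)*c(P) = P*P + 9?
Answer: 169/16 ≈ 10.563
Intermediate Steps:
U(D, s) = -¼ - D/4 (U(D, s) = (-1 - D)/4 = -¼ - D/4)
c(P) = 9/4 + P²/4 (c(P) = (P*P + 9)/4 = (P² + 9)/4 = (9 + P²)/4 = 9/4 + P²/4)
c(U(6 - 1*(-1), -1))² = (9/4 + (-¼ - (6 - 1*(-1))/4)²/4)² = (9/4 + (-¼ - (6 + 1)/4)²/4)² = (9/4 + (-¼ - ¼*7)²/4)² = (9/4 + (-¼ - 7/4)²/4)² = (9/4 + (¼)*(-2)²)² = (9/4 + (¼)*4)² = (9/4 + 1)² = (13/4)² = 169/16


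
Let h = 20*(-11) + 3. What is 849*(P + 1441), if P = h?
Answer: 1039176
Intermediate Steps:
h = -217 (h = -220 + 3 = -217)
P = -217
849*(P + 1441) = 849*(-217 + 1441) = 849*1224 = 1039176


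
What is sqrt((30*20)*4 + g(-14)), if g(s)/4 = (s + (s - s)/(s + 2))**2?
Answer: 4*sqrt(199) ≈ 56.427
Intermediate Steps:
g(s) = 4*s**2 (g(s) = 4*(s + (s - s)/(s + 2))**2 = 4*(s + 0/(2 + s))**2 = 4*(s + 0)**2 = 4*s**2)
sqrt((30*20)*4 + g(-14)) = sqrt((30*20)*4 + 4*(-14)**2) = sqrt(600*4 + 4*196) = sqrt(2400 + 784) = sqrt(3184) = 4*sqrt(199)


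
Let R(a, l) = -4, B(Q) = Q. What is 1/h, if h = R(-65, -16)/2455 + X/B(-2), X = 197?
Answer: -4910/483643 ≈ -0.010152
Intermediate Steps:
h = -483643/4910 (h = -4/2455 + 197/(-2) = -4*1/2455 + 197*(-½) = -4/2455 - 197/2 = -483643/4910 ≈ -98.502)
1/h = 1/(-483643/4910) = -4910/483643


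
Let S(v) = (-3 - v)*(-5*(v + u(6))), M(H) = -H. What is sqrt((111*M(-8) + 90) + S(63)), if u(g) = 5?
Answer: 3*sqrt(2602) ≈ 153.03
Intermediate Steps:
S(v) = (-25 - 5*v)*(-3 - v) (S(v) = (-3 - v)*(-5*(v + 5)) = (-3 - v)*(-5*(5 + v)) = (-3 - v)*(-25 - 5*v) = (-25 - 5*v)*(-3 - v))
sqrt((111*M(-8) + 90) + S(63)) = sqrt((111*(-1*(-8)) + 90) + (75 + 5*63**2 + 40*63)) = sqrt((111*8 + 90) + (75 + 5*3969 + 2520)) = sqrt((888 + 90) + (75 + 19845 + 2520)) = sqrt(978 + 22440) = sqrt(23418) = 3*sqrt(2602)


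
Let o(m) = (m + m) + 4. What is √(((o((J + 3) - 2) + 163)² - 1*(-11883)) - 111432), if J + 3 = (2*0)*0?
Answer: 2*I*√18245 ≈ 270.15*I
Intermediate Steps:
J = -3 (J = -3 + (2*0)*0 = -3 + 0*0 = -3 + 0 = -3)
o(m) = 4 + 2*m (o(m) = 2*m + 4 = 4 + 2*m)
√(((o((J + 3) - 2) + 163)² - 1*(-11883)) - 111432) = √((((4 + 2*((-3 + 3) - 2)) + 163)² - 1*(-11883)) - 111432) = √((((4 + 2*(0 - 2)) + 163)² + 11883) - 111432) = √((((4 + 2*(-2)) + 163)² + 11883) - 111432) = √((((4 - 4) + 163)² + 11883) - 111432) = √(((0 + 163)² + 11883) - 111432) = √((163² + 11883) - 111432) = √((26569 + 11883) - 111432) = √(38452 - 111432) = √(-72980) = 2*I*√18245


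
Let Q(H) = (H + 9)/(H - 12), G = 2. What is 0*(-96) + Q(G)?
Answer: -11/10 ≈ -1.1000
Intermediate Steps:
Q(H) = (9 + H)/(-12 + H)
0*(-96) + Q(G) = 0*(-96) + (9 + 2)/(-12 + 2) = 0 + 11/(-10) = 0 - 1/10*11 = 0 - 11/10 = -11/10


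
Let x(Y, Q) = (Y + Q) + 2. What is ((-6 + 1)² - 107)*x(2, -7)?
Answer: 246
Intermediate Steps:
x(Y, Q) = 2 + Q + Y (x(Y, Q) = (Q + Y) + 2 = 2 + Q + Y)
((-6 + 1)² - 107)*x(2, -7) = ((-6 + 1)² - 107)*(2 - 7 + 2) = ((-5)² - 107)*(-3) = (25 - 107)*(-3) = -82*(-3) = 246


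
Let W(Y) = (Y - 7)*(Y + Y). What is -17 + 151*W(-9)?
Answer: 43471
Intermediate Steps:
W(Y) = 2*Y*(-7 + Y) (W(Y) = (-7 + Y)*(2*Y) = 2*Y*(-7 + Y))
-17 + 151*W(-9) = -17 + 151*(2*(-9)*(-7 - 9)) = -17 + 151*(2*(-9)*(-16)) = -17 + 151*288 = -17 + 43488 = 43471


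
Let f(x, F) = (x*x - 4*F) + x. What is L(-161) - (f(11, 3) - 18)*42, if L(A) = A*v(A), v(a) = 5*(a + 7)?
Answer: 119686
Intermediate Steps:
f(x, F) = x + x² - 4*F (f(x, F) = (x² - 4*F) + x = x + x² - 4*F)
v(a) = 35 + 5*a (v(a) = 5*(7 + a) = 35 + 5*a)
L(A) = A*(35 + 5*A)
L(-161) - (f(11, 3) - 18)*42 = 5*(-161)*(7 - 161) - ((11 + 11² - 4*3) - 18)*42 = 5*(-161)*(-154) - ((11 + 121 - 12) - 18)*42 = 123970 - (120 - 18)*42 = 123970 - 102*42 = 123970 - 1*4284 = 123970 - 4284 = 119686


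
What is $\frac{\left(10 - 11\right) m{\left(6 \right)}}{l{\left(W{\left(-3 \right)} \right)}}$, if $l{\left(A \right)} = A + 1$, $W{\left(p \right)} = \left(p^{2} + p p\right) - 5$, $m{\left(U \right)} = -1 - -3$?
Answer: $- \frac{1}{7} \approx -0.14286$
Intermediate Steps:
$m{\left(U \right)} = 2$ ($m{\left(U \right)} = -1 + 3 = 2$)
$W{\left(p \right)} = -5 + 2 p^{2}$ ($W{\left(p \right)} = \left(p^{2} + p^{2}\right) - 5 = 2 p^{2} - 5 = -5 + 2 p^{2}$)
$l{\left(A \right)} = 1 + A$
$\frac{\left(10 - 11\right) m{\left(6 \right)}}{l{\left(W{\left(-3 \right)} \right)}} = \frac{\left(10 - 11\right) 2}{1 - \left(5 - 2 \left(-3\right)^{2}\right)} = \frac{\left(-1\right) 2}{1 + \left(-5 + 2 \cdot 9\right)} = - \frac{2}{1 + \left(-5 + 18\right)} = - \frac{2}{1 + 13} = - \frac{2}{14} = \left(-2\right) \frac{1}{14} = - \frac{1}{7}$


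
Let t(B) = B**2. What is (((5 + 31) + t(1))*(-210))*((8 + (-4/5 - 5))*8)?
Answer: -136752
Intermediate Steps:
(((5 + 31) + t(1))*(-210))*((8 + (-4/5 - 5))*8) = (((5 + 31) + 1**2)*(-210))*((8 + (-4/5 - 5))*8) = ((36 + 1)*(-210))*((8 + (-4*1/5 - 5))*8) = (37*(-210))*((8 + (-4/5 - 5))*8) = -7770*(8 - 29/5)*8 = -17094*8 = -7770*88/5 = -136752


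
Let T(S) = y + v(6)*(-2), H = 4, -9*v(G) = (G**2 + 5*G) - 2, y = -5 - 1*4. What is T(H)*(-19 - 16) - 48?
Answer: -2077/9 ≈ -230.78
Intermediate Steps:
y = -9 (y = -5 - 4 = -9)
v(G) = 2/9 - 5*G/9 - G**2/9 (v(G) = -((G**2 + 5*G) - 2)/9 = -(-2 + G**2 + 5*G)/9 = 2/9 - 5*G/9 - G**2/9)
T(S) = 47/9 (T(S) = -9 + (2/9 - 5/9*6 - 1/9*6**2)*(-2) = -9 + (2/9 - 10/3 - 1/9*36)*(-2) = -9 + (2/9 - 10/3 - 4)*(-2) = -9 - 64/9*(-2) = -9 + 128/9 = 47/9)
T(H)*(-19 - 16) - 48 = 47*(-19 - 16)/9 - 48 = (47/9)*(-35) - 48 = -1645/9 - 48 = -2077/9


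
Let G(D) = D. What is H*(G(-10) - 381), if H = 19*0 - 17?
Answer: 6647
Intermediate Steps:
H = -17 (H = 0 - 17 = -17)
H*(G(-10) - 381) = -17*(-10 - 381) = -17*(-391) = 6647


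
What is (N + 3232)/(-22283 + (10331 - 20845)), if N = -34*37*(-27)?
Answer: -37198/32797 ≈ -1.1342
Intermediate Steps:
N = 33966 (N = -1258*(-27) = 33966)
(N + 3232)/(-22283 + (10331 - 20845)) = (33966 + 3232)/(-22283 + (10331 - 20845)) = 37198/(-22283 - 10514) = 37198/(-32797) = 37198*(-1/32797) = -37198/32797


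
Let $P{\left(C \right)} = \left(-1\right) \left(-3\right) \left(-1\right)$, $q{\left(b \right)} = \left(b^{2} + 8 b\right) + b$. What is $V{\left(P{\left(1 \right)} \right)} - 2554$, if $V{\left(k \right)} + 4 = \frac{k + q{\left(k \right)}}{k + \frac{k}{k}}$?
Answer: $- \frac{5095}{2} \approx -2547.5$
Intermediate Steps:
$q{\left(b \right)} = b^{2} + 9 b$
$P{\left(C \right)} = -3$ ($P{\left(C \right)} = 3 \left(-1\right) = -3$)
$V{\left(k \right)} = -4 + \frac{k + k \left(9 + k\right)}{1 + k}$ ($V{\left(k \right)} = -4 + \frac{k + k \left(9 + k\right)}{k + \frac{k}{k}} = -4 + \frac{k + k \left(9 + k\right)}{k + 1} = -4 + \frac{k + k \left(9 + k\right)}{1 + k}$)
$V{\left(P{\left(1 \right)} \right)} - 2554 = \frac{-4 + \left(-3\right)^{2} + 6 \left(-3\right)}{1 - 3} - 2554 = \frac{-4 + 9 - 18}{-2} - 2554 = \left(- \frac{1}{2}\right) \left(-13\right) - 2554 = \frac{13}{2} - 2554 = - \frac{5095}{2}$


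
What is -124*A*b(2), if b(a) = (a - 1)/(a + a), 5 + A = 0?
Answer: 155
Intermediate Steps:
A = -5 (A = -5 + 0 = -5)
b(a) = (-1 + a)/(2*a) (b(a) = (-1 + a)/((2*a)) = (-1 + a)*(1/(2*a)) = (-1 + a)/(2*a))
-124*A*b(2) = -(-620)*(½)*(-1 + 2)/2 = -(-620)*(½)*(½)*1 = -(-620)/4 = -124*(-5/4) = 155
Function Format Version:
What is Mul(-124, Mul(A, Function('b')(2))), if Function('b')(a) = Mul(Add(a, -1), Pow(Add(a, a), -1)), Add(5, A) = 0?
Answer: 155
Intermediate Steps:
A = -5 (A = Add(-5, 0) = -5)
Function('b')(a) = Mul(Rational(1, 2), Pow(a, -1), Add(-1, a)) (Function('b')(a) = Mul(Add(-1, a), Pow(Mul(2, a), -1)) = Mul(Add(-1, a), Mul(Rational(1, 2), Pow(a, -1))) = Mul(Rational(1, 2), Pow(a, -1), Add(-1, a)))
Mul(-124, Mul(A, Function('b')(2))) = Mul(-124, Mul(-5, Mul(Rational(1, 2), Pow(2, -1), Add(-1, 2)))) = Mul(-124, Mul(-5, Mul(Rational(1, 2), Rational(1, 2), 1))) = Mul(-124, Mul(-5, Rational(1, 4))) = Mul(-124, Rational(-5, 4)) = 155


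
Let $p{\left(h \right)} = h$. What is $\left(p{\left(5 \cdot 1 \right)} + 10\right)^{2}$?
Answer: $225$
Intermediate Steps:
$\left(p{\left(5 \cdot 1 \right)} + 10\right)^{2} = \left(5 \cdot 1 + 10\right)^{2} = \left(5 + 10\right)^{2} = 15^{2} = 225$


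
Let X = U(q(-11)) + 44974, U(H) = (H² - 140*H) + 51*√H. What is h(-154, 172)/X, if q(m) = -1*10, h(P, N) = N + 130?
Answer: 7017574/1079929343 - 7701*I*√10/1079929343 ≈ 0.0064982 - 2.255e-5*I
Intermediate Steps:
h(P, N) = 130 + N
q(m) = -10
U(H) = H² - 140*H + 51*√H
X = 46474 + 51*I*√10 (X = ((-10)² - 140*(-10) + 51*√(-10)) + 44974 = (100 + 1400 + 51*(I*√10)) + 44974 = (100 + 1400 + 51*I*√10) + 44974 = (1500 + 51*I*√10) + 44974 = 46474 + 51*I*√10 ≈ 46474.0 + 161.28*I)
h(-154, 172)/X = (130 + 172)/(46474 + 51*I*√10) = 302/(46474 + 51*I*√10)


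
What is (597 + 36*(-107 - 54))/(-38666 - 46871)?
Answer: 5199/85537 ≈ 0.060781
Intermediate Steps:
(597 + 36*(-107 - 54))/(-38666 - 46871) = (597 + 36*(-161))/(-85537) = (597 - 5796)*(-1/85537) = -5199*(-1/85537) = 5199/85537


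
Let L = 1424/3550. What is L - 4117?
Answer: -7306963/1775 ≈ -4116.6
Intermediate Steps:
L = 712/1775 (L = 1424*(1/3550) = 712/1775 ≈ 0.40113)
L - 4117 = 712/1775 - 4117 = -7306963/1775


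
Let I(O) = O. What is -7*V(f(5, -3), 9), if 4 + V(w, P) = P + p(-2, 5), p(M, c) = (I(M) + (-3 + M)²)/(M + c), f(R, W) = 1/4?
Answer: -266/3 ≈ -88.667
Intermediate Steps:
f(R, W) = ¼
p(M, c) = (M + (-3 + M)²)/(M + c)
V(w, P) = 11/3 + P (V(w, P) = -4 + (P + (-2 + (-3 - 2)²)/(-2 + 5)) = -4 + (P + (-2 + (-5)²)/3) = -4 + (P + (-2 + 25)/3) = -4 + (P + (⅓)*23) = -4 + (P + 23/3) = -4 + (23/3 + P) = 11/3 + P)
-7*V(f(5, -3), 9) = -7*(11/3 + 9) = -7*38/3 = -266/3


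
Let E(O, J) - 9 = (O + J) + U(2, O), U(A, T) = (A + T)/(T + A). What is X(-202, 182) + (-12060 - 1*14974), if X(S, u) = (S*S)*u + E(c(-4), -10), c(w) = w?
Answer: 7399290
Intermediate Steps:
U(A, T) = 1 (U(A, T) = (A + T)/(A + T) = 1)
E(O, J) = 10 + J + O (E(O, J) = 9 + ((O + J) + 1) = 9 + ((J + O) + 1) = 9 + (1 + J + O) = 10 + J + O)
X(S, u) = -4 + u*S**2 (X(S, u) = (S*S)*u + (10 - 10 - 4) = S**2*u - 4 = u*S**2 - 4 = -4 + u*S**2)
X(-202, 182) + (-12060 - 1*14974) = (-4 + 182*(-202)**2) + (-12060 - 1*14974) = (-4 + 182*40804) + (-12060 - 14974) = (-4 + 7426328) - 27034 = 7426324 - 27034 = 7399290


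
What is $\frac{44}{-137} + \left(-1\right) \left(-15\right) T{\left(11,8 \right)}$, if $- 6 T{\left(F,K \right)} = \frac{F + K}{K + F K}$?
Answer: $- \frac{21463}{26304} \approx -0.81596$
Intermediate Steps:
$T{\left(F,K \right)} = - \frac{F + K}{6 \left(K + F K\right)}$ ($T{\left(F,K \right)} = - \frac{\left(F + K\right) \frac{1}{K + F K}}{6} = - \frac{\frac{1}{K + F K} \left(F + K\right)}{6} = - \frac{F + K}{6 \left(K + F K\right)}$)
$\frac{44}{-137} + \left(-1\right) \left(-15\right) T{\left(11,8 \right)} = \frac{44}{-137} + \left(-1\right) \left(-15\right) \frac{\left(-1\right) 11 - 8}{6 \cdot 8 \left(1 + 11\right)} = 44 \left(- \frac{1}{137}\right) + 15 \cdot \frac{1}{6} \cdot \frac{1}{8} \cdot \frac{1}{12} \left(-11 - 8\right) = - \frac{44}{137} + 15 \cdot \frac{1}{6} \cdot \frac{1}{8} \cdot \frac{1}{12} \left(-19\right) = - \frac{44}{137} + 15 \left(- \frac{19}{576}\right) = - \frac{44}{137} - \frac{95}{192} = - \frac{21463}{26304}$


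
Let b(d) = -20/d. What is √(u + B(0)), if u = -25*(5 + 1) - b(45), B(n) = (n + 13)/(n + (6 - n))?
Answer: I*√5306/6 ≈ 12.14*I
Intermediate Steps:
B(n) = 13/6 + n/6 (B(n) = (13 + n)/6 = (13 + n)*(⅙) = 13/6 + n/6)
u = -1346/9 (u = -25*(5 + 1) - (-20)/45 = -25*6 - (-20)/45 = -150 - 1*(-4/9) = -150 + 4/9 = -1346/9 ≈ -149.56)
√(u + B(0)) = √(-1346/9 + (13/6 + (⅙)*0)) = √(-1346/9 + (13/6 + 0)) = √(-1346/9 + 13/6) = √(-2653/18) = I*√5306/6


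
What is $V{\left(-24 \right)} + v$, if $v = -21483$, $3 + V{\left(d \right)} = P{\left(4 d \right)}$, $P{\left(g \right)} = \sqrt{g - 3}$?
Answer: $-21486 + 3 i \sqrt{11} \approx -21486.0 + 9.9499 i$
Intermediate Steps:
$P{\left(g \right)} = \sqrt{-3 + g}$
$V{\left(d \right)} = -3 + \sqrt{-3 + 4 d}$
$V{\left(-24 \right)} + v = \left(-3 + \sqrt{-3 + 4 \left(-24\right)}\right) - 21483 = \left(-3 + \sqrt{-3 - 96}\right) - 21483 = \left(-3 + \sqrt{-99}\right) - 21483 = \left(-3 + 3 i \sqrt{11}\right) - 21483 = -21486 + 3 i \sqrt{11}$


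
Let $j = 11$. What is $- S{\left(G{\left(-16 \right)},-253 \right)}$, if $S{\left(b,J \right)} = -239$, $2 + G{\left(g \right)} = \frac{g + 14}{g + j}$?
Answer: $239$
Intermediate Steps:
$G{\left(g \right)} = -2 + \frac{14 + g}{11 + g}$ ($G{\left(g \right)} = -2 + \frac{g + 14}{g + 11} = -2 + \frac{14 + g}{11 + g}$)
$- S{\left(G{\left(-16 \right)},-253 \right)} = \left(-1\right) \left(-239\right) = 239$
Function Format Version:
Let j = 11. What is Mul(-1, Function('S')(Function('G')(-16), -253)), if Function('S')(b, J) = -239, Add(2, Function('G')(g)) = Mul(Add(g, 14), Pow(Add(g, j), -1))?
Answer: 239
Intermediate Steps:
Function('G')(g) = Add(-2, Mul(Pow(Add(11, g), -1), Add(14, g))) (Function('G')(g) = Add(-2, Mul(Add(g, 14), Pow(Add(g, 11), -1))) = Add(-2, Mul(Add(14, g), Pow(Add(11, g), -1))) = Add(-2, Mul(Pow(Add(11, g), -1), Add(14, g))))
Mul(-1, Function('S')(Function('G')(-16), -253)) = Mul(-1, -239) = 239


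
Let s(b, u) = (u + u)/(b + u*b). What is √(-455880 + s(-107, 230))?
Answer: 2*I*√69627705085785/24717 ≈ 675.19*I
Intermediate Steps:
s(b, u) = 2*u/(b + b*u) (s(b, u) = (2*u)/(b + b*u) = 2*u/(b + b*u))
√(-455880 + s(-107, 230)) = √(-455880 + 2*230/(-107*(1 + 230))) = √(-455880 + 2*230*(-1/107)/231) = √(-455880 + 2*230*(-1/107)*(1/231)) = √(-455880 - 460/24717) = √(-11267986420/24717) = 2*I*√69627705085785/24717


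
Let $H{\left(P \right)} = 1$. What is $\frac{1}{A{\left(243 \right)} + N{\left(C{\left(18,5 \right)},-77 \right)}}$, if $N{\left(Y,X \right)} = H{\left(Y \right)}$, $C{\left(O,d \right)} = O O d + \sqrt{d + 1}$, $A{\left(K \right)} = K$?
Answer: $\frac{1}{244} \approx 0.0040984$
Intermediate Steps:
$C{\left(O,d \right)} = \sqrt{1 + d} + d O^{2}$ ($C{\left(O,d \right)} = O^{2} d + \sqrt{1 + d} = d O^{2} + \sqrt{1 + d} = \sqrt{1 + d} + d O^{2}$)
$N{\left(Y,X \right)} = 1$
$\frac{1}{A{\left(243 \right)} + N{\left(C{\left(18,5 \right)},-77 \right)}} = \frac{1}{243 + 1} = \frac{1}{244}$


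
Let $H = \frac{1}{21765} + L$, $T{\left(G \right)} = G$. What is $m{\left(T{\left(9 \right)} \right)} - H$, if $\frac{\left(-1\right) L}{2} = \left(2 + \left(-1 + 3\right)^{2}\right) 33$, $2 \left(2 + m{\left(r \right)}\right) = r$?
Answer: $\frac{17346703}{43530} \approx 398.5$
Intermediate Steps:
$m{\left(r \right)} = -2 + \frac{r}{2}$
$L = -396$ ($L = - 2 \left(2 + \left(-1 + 3\right)^{2}\right) 33 = - 2 \left(2 + 2^{2}\right) 33 = - 2 \left(2 + 4\right) 33 = - 2 \cdot 6 \cdot 33 = \left(-2\right) 198 = -396$)
$H = - \frac{8618939}{21765}$ ($H = \frac{1}{21765} - 396 = - \frac{8618939}{21765} \approx -396.0$)
$m{\left(T{\left(9 \right)} \right)} - H = \left(-2 + \frac{1}{2} \cdot 9\right) - - \frac{8618939}{21765} = \left(-2 + \frac{9}{2}\right) + \frac{8618939}{21765} = \frac{5}{2} + \frac{8618939}{21765} = \frac{17346703}{43530}$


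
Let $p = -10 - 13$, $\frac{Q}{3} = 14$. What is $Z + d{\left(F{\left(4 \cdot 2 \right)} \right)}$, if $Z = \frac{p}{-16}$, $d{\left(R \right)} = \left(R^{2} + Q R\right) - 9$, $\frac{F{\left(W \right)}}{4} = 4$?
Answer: $\frac{14727}{16} \approx 920.44$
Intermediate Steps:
$F{\left(W \right)} = 16$ ($F{\left(W \right)} = 4 \cdot 4 = 16$)
$Q = 42$ ($Q = 3 \cdot 14 = 42$)
$p = -23$ ($p = -10 - 13 = -23$)
$d{\left(R \right)} = -9 + R^{2} + 42 R$ ($d{\left(R \right)} = \left(R^{2} + 42 R\right) - 9 = -9 + R^{2} + 42 R$)
$Z = \frac{23}{16}$ ($Z = - \frac{23}{-16} = \left(-23\right) \left(- \frac{1}{16}\right) = \frac{23}{16} \approx 1.4375$)
$Z + d{\left(F{\left(4 \cdot 2 \right)} \right)} = \frac{23}{16} + \left(-9 + 16^{2} + 42 \cdot 16\right) = \frac{23}{16} + \left(-9 + 256 + 672\right) = \frac{23}{16} + 919 = \frac{14727}{16}$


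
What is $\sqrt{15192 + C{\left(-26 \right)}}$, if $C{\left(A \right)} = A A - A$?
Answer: $3 \sqrt{1766} \approx 126.07$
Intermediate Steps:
$C{\left(A \right)} = A^{2} - A$
$\sqrt{15192 + C{\left(-26 \right)}} = \sqrt{15192 - 26 \left(-1 - 26\right)} = \sqrt{15192 - -702} = \sqrt{15192 + 702} = \sqrt{15894} = 3 \sqrt{1766}$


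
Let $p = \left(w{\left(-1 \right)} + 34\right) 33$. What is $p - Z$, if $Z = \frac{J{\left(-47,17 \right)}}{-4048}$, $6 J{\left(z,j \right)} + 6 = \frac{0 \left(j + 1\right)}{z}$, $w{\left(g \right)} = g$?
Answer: $\frac{4408271}{4048} \approx 1089.0$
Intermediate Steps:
$J{\left(z,j \right)} = -1$ ($J{\left(z,j \right)} = -1 + \frac{0 \left(j + 1\right) \frac{1}{z}}{6} = -1 + \frac{0 \left(1 + j\right) \frac{1}{z}}{6} = -1 + \frac{0 \frac{1}{z}}{6} = -1 + \frac{1}{6} \cdot 0 = -1 + 0 = -1$)
$Z = \frac{1}{4048}$ ($Z = - \frac{1}{-4048} = \left(-1\right) \left(- \frac{1}{4048}\right) = \frac{1}{4048} \approx 0.00024704$)
$p = 1089$ ($p = \left(-1 + 34\right) 33 = 33 \cdot 33 = 1089$)
$p - Z = 1089 - \frac{1}{4048} = \frac{4408271}{4048}$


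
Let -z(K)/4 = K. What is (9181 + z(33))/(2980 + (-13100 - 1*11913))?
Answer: -9049/22033 ≈ -0.41070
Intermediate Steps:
z(K) = -4*K
(9181 + z(33))/(2980 + (-13100 - 1*11913)) = (9181 - 4*33)/(2980 + (-13100 - 1*11913)) = (9181 - 132)/(2980 + (-13100 - 11913)) = 9049/(2980 - 25013) = 9049/(-22033) = 9049*(-1/22033) = -9049/22033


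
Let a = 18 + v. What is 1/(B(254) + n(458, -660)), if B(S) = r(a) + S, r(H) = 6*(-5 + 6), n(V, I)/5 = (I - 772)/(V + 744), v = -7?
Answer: 601/152680 ≈ 0.0039363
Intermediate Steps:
a = 11 (a = 18 - 7 = 11)
n(V, I) = 5*(-772 + I)/(744 + V) (n(V, I) = 5*((I - 772)/(V + 744)) = 5*((-772 + I)/(744 + V)) = 5*(-772 + I)/(744 + V))
r(H) = 6 (r(H) = 6*1 = 6)
B(S) = 6 + S
1/(B(254) + n(458, -660)) = 1/((6 + 254) + 5*(-772 - 660)/(744 + 458)) = 1/(260 + 5*(-1432)/1202) = 1/(260 + 5*(1/1202)*(-1432)) = 1/(260 - 3580/601) = 1/(152680/601) = 601/152680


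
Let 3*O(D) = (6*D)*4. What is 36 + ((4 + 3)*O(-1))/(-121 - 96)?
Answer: 1124/31 ≈ 36.258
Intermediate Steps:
O(D) = 8*D (O(D) = ((6*D)*4)/3 = (24*D)/3 = 8*D)
36 + ((4 + 3)*O(-1))/(-121 - 96) = 36 + ((4 + 3)*(8*(-1)))/(-121 - 96) = 36 + (7*(-8))/(-217) = 36 - 1/217*(-56) = 36 + 8/31 = 1124/31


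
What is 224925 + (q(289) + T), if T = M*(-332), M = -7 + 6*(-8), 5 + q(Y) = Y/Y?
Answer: 243181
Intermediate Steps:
q(Y) = -4 (q(Y) = -5 + Y/Y = -5 + 1 = -4)
M = -55 (M = -7 - 48 = -55)
T = 18260 (T = -55*(-332) = 18260)
224925 + (q(289) + T) = 224925 + (-4 + 18260) = 224925 + 18256 = 243181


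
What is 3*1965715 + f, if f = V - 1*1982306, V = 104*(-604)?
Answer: 3852023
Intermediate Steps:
V = -62816
f = -2045122 (f = -62816 - 1*1982306 = -62816 - 1982306 = -2045122)
3*1965715 + f = 3*1965715 - 2045122 = 5897145 - 2045122 = 3852023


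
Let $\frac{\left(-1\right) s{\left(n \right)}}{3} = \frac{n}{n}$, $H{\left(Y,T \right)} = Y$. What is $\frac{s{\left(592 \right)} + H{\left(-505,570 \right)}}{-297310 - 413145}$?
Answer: $\frac{508}{710455} \approx 0.00071504$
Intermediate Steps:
$s{\left(n \right)} = -3$ ($s{\left(n \right)} = - 3 \frac{n}{n} = \left(-3\right) 1 = -3$)
$\frac{s{\left(592 \right)} + H{\left(-505,570 \right)}}{-297310 - 413145} = \frac{-3 - 505}{-297310 - 413145} = - \frac{508}{-710455} = \left(-508\right) \left(- \frac{1}{710455}\right) = \frac{508}{710455}$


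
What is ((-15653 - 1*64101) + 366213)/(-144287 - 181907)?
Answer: -286459/326194 ≈ -0.87819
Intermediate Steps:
((-15653 - 1*64101) + 366213)/(-144287 - 181907) = ((-15653 - 64101) + 366213)/(-326194) = (-79754 + 366213)*(-1/326194) = 286459*(-1/326194) = -286459/326194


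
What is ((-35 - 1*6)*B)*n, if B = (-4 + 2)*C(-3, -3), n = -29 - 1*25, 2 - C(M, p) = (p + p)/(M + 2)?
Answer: 17712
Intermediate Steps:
C(M, p) = 2 - 2*p/(2 + M) (C(M, p) = 2 - (p + p)/(M + 2) = 2 - 2*p/(2 + M))
n = -54 (n = -29 - 25 = -54)
B = 8 (B = (-4 + 2)*(2*(2 - 3 - 1*(-3))/(2 - 3)) = -4*(2 - 3 + 3)/(-1) = -4*(-1)*2 = -2*(-4) = 8)
((-35 - 1*6)*B)*n = ((-35 - 1*6)*8)*(-54) = ((-35 - 6)*8)*(-54) = -41*8*(-54) = -328*(-54) = 17712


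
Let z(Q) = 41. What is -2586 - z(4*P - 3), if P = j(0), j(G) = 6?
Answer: -2627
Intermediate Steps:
P = 6
-2586 - z(4*P - 3) = -2586 - 1*41 = -2586 - 41 = -2627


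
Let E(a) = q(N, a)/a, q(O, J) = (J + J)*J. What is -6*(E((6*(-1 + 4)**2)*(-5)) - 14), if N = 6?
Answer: 3324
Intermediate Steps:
q(O, J) = 2*J**2 (q(O, J) = (2*J)*J = 2*J**2)
E(a) = 2*a (E(a) = (2*a**2)/a = 2*a)
-6*(E((6*(-1 + 4)**2)*(-5)) - 14) = -6*(2*((6*(-1 + 4)**2)*(-5)) - 14) = -6*(2*((6*3**2)*(-5)) - 14) = -6*(2*((6*9)*(-5)) - 14) = -6*(2*(54*(-5)) - 14) = -6*(2*(-270) - 14) = -6*(-540 - 14) = -6*(-554) = 3324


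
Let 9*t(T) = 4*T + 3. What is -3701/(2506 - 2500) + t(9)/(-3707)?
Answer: -4573211/7414 ≈ -616.83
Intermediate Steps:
t(T) = 1/3 + 4*T/9 (t(T) = (4*T + 3)/9 = (3 + 4*T)/9 = 1/3 + 4*T/9)
-3701/(2506 - 2500) + t(9)/(-3707) = -3701/(2506 - 2500) + (1/3 + (4/9)*9)/(-3707) = -3701/6 + (1/3 + 4)*(-1/3707) = -3701*1/6 + (13/3)*(-1/3707) = -3701/6 - 13/11121 = -4573211/7414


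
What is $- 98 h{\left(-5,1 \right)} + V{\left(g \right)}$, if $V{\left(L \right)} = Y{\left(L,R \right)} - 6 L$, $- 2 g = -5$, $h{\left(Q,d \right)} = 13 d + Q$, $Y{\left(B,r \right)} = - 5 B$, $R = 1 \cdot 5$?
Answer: $- \frac{1623}{2} \approx -811.5$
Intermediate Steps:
$R = 5$
$h{\left(Q,d \right)} = Q + 13 d$
$g = \frac{5}{2}$ ($g = \left(- \frac{1}{2}\right) \left(-5\right) = \frac{5}{2} \approx 2.5$)
$V{\left(L \right)} = - 11 L$ ($V{\left(L \right)} = - 5 L - 6 L = - 11 L$)
$- 98 h{\left(-5,1 \right)} + V{\left(g \right)} = - 98 \left(-5 + 13 \cdot 1\right) - \frac{55}{2} = - 98 \left(-5 + 13\right) - \frac{55}{2} = \left(-98\right) 8 - \frac{55}{2} = -784 - \frac{55}{2} = - \frac{1623}{2}$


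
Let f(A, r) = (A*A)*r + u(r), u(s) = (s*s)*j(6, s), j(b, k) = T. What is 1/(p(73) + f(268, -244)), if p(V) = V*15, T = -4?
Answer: -1/17762105 ≈ -5.6300e-8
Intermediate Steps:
j(b, k) = -4
u(s) = -4*s² (u(s) = (s*s)*(-4) = s²*(-4) = -4*s²)
p(V) = 15*V
f(A, r) = -4*r² + r*A² (f(A, r) = (A*A)*r - 4*r² = A²*r - 4*r² = r*A² - 4*r² = -4*r² + r*A²)
1/(p(73) + f(268, -244)) = 1/(15*73 - 244*(268² - 4*(-244))) = 1/(1095 - 244*(71824 + 976)) = 1/(1095 - 244*72800) = 1/(1095 - 17763200) = 1/(-17762105) = -1/17762105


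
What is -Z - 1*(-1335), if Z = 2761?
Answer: -1426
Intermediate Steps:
-Z - 1*(-1335) = -1*2761 - 1*(-1335) = -2761 + 1335 = -1426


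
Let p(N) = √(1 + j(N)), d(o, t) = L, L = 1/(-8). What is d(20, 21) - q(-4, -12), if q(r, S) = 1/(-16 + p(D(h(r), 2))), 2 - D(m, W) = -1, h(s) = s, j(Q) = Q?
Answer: -3/56 ≈ -0.053571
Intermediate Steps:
L = -⅛ ≈ -0.12500
d(o, t) = -⅛
D(m, W) = 3 (D(m, W) = 2 - 1*(-1) = 2 + 1 = 3)
p(N) = √(1 + N)
q(r, S) = -1/14 (q(r, S) = 1/(-16 + √(1 + 3)) = 1/(-16 + √4) = 1/(-16 + 2) = 1/(-14) = -1/14)
d(20, 21) - q(-4, -12) = -⅛ - 1*(-1/14) = -⅛ + 1/14 = -3/56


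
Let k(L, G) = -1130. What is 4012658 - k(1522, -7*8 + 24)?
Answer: 4013788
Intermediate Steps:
4012658 - k(1522, -7*8 + 24) = 4012658 - 1*(-1130) = 4012658 + 1130 = 4013788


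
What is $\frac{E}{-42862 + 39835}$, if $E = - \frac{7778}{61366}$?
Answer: $\frac{3889}{92877441} \approx 4.1872 \cdot 10^{-5}$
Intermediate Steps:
$E = - \frac{3889}{30683}$ ($E = \left(-7778\right) \frac{1}{61366} = - \frac{3889}{30683} \approx -0.12675$)
$\frac{E}{-42862 + 39835} = - \frac{3889}{30683 \left(-42862 + 39835\right)} = - \frac{3889}{30683 \left(-3027\right)} = \left(- \frac{3889}{30683}\right) \left(- \frac{1}{3027}\right) = \frac{3889}{92877441}$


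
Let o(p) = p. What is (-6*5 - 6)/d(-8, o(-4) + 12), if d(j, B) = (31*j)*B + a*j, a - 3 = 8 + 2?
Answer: 1/58 ≈ 0.017241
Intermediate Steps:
a = 13 (a = 3 + (8 + 2) = 3 + 10 = 13)
d(j, B) = 13*j + 31*B*j (d(j, B) = (31*j)*B + 13*j = 31*B*j + 13*j = 13*j + 31*B*j)
(-6*5 - 6)/d(-8, o(-4) + 12) = (-6*5 - 6)/((-8*(13 + 31*(-4 + 12)))) = (-30 - 6)/((-8*(13 + 31*8))) = -36*(-1/(8*(13 + 248))) = -36/((-8*261)) = -36/(-2088) = -36*(-1/2088) = 1/58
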